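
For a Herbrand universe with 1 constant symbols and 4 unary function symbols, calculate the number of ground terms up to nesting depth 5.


Herbrand terms by depth:
Depth 0: 1 constants
Depth 1: 4 new terms (running total: 5)
Depth 2: 16 new terms (running total: 21)
Depth 3: 64 new terms (running total: 85)
Depth 4: 256 new terms (running total: 341)
Depth 5: 1024 new terms (running total: 1365)
Total distinct ground terms = 1365

1365


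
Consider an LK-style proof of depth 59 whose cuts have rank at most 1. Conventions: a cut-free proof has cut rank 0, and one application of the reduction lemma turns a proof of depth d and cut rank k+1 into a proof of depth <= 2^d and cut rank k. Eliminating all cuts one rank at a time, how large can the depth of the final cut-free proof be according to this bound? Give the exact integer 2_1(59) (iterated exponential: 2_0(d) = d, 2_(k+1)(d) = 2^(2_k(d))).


Each rank reduction sends depth d to at most 2^d; cut rank r needs r reductions.
2_0(59) = 59
2_1(59) = 2^59 = 576460752303423488
Cut-free depth bound = 576460752303423488

576460752303423488


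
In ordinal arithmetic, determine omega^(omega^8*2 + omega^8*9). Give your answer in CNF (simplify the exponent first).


omega^(omega^8*2 + omega^8*9):
Both terms of the exponent have the same exponent 8, so they merge: omega^8*2 + omega^8*9 = omega^8*(2+9) = omega^8*11.
omega raised to a CNF ordinal is a single CNF term: Result = omega^(omega^8*11)

omega^(omega^8*11)


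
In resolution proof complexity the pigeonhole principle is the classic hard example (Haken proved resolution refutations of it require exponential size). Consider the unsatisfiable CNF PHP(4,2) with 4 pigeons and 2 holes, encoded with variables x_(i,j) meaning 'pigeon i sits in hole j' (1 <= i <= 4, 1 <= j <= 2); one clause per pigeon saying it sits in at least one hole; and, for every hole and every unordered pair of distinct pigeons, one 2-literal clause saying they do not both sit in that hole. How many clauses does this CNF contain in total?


PHP(4,2): 4 pigeons, 2 holes, 4*2 = 8 variables.
- pigeon clauses: one per pigeon -> 4 clauses
- hole clauses: 2 holes * C(4,2) = 2 * 6 -> 12 clauses
Total clauses = 4 + 12 = 16

16


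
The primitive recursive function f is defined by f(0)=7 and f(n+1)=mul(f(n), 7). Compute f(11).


f(0) = 7
f(1) = mul(f(0), 7) = mul(7, 7) = 49
f(2) = mul(f(1), 7) = mul(49, 7) = 343
f(3) = mul(f(2), 7) = mul(343, 7) = 2401
f(4) = mul(f(3), 7) = mul(2401, 7) = 16807
f(5) = mul(f(4), 7) = mul(16807, 7) = 117649
f(6) = mul(f(5), 7) = mul(117649, 7) = 823543
f(7) = mul(f(6), 7) = mul(823543, 7) = 5764801
f(8) = mul(f(7), 7) = mul(5764801, 7) = 40353607
f(9) = mul(f(8), 7) = mul(40353607, 7) = 282475249
f(10) = mul(f(9), 7) = mul(282475249, 7) = 1977326743
f(11) = mul(f(10), 7) = mul(1977326743, 7) = 13841287201


13841287201


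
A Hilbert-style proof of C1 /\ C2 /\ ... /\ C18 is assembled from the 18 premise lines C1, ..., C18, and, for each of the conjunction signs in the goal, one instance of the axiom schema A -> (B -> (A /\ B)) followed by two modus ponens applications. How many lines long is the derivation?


Conjoining 18 premises:
- 18 premise lines
- the goal has 17 conjunction signs; each costs 1 axiom instance + 2 MP = 3 lines: 3 * 17 = 51
Total = 18 + 51 = 69 lines.

69


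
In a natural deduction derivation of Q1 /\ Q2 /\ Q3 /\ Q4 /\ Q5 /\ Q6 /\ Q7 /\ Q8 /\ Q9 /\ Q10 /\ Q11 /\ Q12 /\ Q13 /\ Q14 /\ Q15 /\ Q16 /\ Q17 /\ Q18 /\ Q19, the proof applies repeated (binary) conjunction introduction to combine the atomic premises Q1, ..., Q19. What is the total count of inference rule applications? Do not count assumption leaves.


The target conjunction has 19 conjuncts, i.e. 18 binary /\ connectives.
Each conjunction-intro joins two pieces, so 19 atoms require 19-1 = 18 applications.
Total inference nodes = 18

18


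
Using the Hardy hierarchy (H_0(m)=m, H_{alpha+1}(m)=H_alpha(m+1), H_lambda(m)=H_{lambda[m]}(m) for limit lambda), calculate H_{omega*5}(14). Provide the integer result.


H_{omega*5}(14):
For the Hardy hierarchy, H_{omega*k}(n) = 2^k * n.
2^5 = 32.
32 * 14 = 448

448


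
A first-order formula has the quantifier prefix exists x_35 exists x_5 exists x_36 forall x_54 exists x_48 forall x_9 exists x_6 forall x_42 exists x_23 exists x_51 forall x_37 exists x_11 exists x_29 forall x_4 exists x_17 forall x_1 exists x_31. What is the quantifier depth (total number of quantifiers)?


Quantifier prefix has 17 quantifier symbols.
Quantifier depth = 17

17


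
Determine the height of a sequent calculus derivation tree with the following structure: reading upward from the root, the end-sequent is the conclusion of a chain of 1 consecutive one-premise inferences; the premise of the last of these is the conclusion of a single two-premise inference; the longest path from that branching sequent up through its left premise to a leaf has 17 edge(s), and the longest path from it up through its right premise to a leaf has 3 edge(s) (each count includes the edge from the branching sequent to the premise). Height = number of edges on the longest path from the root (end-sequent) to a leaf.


Longest path through the left premise: 17 edges (measured from the branching sequent)
Longest path through the right premise: 3 edges
Height of the subtree rooted at the branching sequent: max(17, 3) = 17
The branching sequent sits 1 edges above the root (the chain of one-premise inferences), so height = 17 + 1 = 18

18


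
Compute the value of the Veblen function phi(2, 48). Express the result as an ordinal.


phi(2, 48):
phi(2, beta) = zeta_beta (the beta-th zeta number, fixed point of epsilon).
phi(2, 48) = zeta_48

zeta_48


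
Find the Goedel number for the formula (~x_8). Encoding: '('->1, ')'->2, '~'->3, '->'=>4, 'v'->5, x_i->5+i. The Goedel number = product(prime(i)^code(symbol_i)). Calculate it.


Formula: (~x_8)
Symbol codes: [1, 3, 13, 2]
Primes: [2, 3, 5, 7]
p_1^1 = 2^1 = 2
p_2^3 = 3^3 = 27
p_3^13 = 5^13 = 1220703125
p_4^2 = 7^2 = 49
Product = 3229980468750

3229980468750


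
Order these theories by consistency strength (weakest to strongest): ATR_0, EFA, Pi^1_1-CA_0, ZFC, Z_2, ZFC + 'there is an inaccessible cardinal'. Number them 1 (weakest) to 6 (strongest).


Ordering by consistency strength:
1. EFA
2. ATR_0
3. Pi^1_1-CA_0
4. Z_2
5. ZFC
6. ZFC + 'there is an inaccessible cardinal'


ATR_0=2, EFA=1, Pi^1_1-CA_0=3, ZFC=5, Z_2=4, ZFC + 'there is an inaccessible cardinal'=6


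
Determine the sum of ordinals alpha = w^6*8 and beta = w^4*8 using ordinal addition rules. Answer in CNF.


Ordinal addition w^6*8 + w^4*8:
Leading exponent of alpha (6) > leading exponent of beta (4).
Since alpha's term has higher exponent than beta's leading term,
the sum is simply alpha followed by beta.
Result = w^6*8 + w^4*8

w^6*8 + w^4*8


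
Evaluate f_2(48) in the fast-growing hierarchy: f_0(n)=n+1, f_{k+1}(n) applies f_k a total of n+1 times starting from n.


f_2(48) = f_1^49(48)
f_1(m) = 2m + 1.
Iterating: f_1^k(n) = 2^k*(n+1) - 1.
f_2(48) = 2^49*(48+1) - 1 = 562949953421312*49 - 1 = 27584547717644287

27584547717644287


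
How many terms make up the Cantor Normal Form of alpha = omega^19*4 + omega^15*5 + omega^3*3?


CNF: omega^19*4 + omega^15*5 + omega^3*3
Count the summands separated by '+':
  term 1: omega^19*4
  term 2: omega^15*5
  term 3: omega^3*3
Total terms = 3

3


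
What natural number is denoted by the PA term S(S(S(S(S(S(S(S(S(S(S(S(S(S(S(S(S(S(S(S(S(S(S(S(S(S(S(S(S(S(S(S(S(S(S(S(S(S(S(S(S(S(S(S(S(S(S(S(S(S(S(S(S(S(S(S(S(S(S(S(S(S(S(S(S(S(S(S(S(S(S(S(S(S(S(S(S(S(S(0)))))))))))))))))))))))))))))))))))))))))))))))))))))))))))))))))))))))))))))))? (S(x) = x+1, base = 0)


Counting successors applied to 0:
79 applications of S to 0 = 79

79


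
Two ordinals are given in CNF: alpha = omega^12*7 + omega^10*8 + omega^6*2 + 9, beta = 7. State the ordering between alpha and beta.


Compare term by term from highest exponent:
alpha = omega^12*7 + omega^10*8 + omega^6*2 + 9
beta = 7
Term 1: alpha has omega^12*7, beta has omega^0*7
Term 2: alpha has omega^10*8, beta has omega^0*0
Term 3: alpha has omega^6*2, beta has omega^0*0
Term 4: alpha has omega^0*9, beta has omega^0*0
Result: alpha > beta

alpha > beta


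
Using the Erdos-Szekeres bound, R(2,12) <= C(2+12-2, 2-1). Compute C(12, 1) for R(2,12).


R(2,12) <= C(2+12-2, 2-1) = C(12, 1)
C(12, 1) = 12! / (1! * 11!)
= 12

12


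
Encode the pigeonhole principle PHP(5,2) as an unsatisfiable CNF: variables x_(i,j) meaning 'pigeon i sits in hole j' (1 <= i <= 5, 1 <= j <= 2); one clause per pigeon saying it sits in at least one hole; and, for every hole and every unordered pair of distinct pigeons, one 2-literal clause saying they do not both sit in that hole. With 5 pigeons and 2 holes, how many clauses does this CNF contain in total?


PHP(5,2): 5 pigeons, 2 holes, 5*2 = 10 variables.
- pigeon clauses: one per pigeon -> 5 clauses
- hole clauses: 2 holes * C(5,2) = 2 * 10 -> 20 clauses
Total clauses = 5 + 20 = 25

25


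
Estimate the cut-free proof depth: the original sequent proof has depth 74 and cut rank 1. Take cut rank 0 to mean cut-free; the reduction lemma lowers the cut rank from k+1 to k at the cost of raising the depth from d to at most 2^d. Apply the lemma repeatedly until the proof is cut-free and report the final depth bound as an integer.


Each rank reduction sends depth d to at most 2^d; cut rank r needs r reductions.
2_0(74) = 74
2_1(74) = 2^74 = 18889465931478580854784
Cut-free depth bound = 18889465931478580854784

18889465931478580854784


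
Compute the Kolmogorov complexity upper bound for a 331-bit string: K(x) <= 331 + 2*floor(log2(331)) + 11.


floor(log2(331)) = 8
2 * 8 = 16
K(x) <= 331 + 16 + 11 = 358

358


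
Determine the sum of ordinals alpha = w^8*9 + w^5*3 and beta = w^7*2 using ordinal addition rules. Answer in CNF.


Ordinal addition (w^8*9 + w^5*3) + w^7*2:
alpha's leading term has exponent 8 > beta's exponent 7, so it survives.
alpha's tail term has exponent 5 < beta's exponent 7, so it is absorbed by beta.
In ordinal addition, any term followed by a strictly larger-exponent term is absorbed.
Result = w^8*9 + w^7*2

w^8*9 + w^7*2


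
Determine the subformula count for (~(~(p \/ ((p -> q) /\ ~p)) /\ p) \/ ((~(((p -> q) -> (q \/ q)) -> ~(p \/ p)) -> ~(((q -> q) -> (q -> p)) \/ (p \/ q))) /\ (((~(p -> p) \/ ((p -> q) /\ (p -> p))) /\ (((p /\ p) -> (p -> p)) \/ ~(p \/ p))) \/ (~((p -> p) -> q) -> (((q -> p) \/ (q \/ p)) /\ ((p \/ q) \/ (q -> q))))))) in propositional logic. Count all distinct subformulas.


Formula: (~(~(p \/ ((p -> q) /\ ~p)) /\ p) \/ ((~(((p -> q) -> (q \/ q)) -> ~(p \/ p)) -> ~(((q -> q) -> (q -> p)) \/ (p \/ q))) /\ (((~(p -> p) \/ ((p -> q) /\ (p -> p))) /\ (((p /\ p) -> (p -> p)) \/ ~(p \/ p))) \/ (~((p -> p) -> q) -> (((q -> p) \/ (q \/ p)) /\ ((p \/ q) \/ (q -> q)))))))
Subformulas found:
  1. p
  2. q
  3. ~p
  4. (q \/ p)
  5. (q -> p)
  6. (q -> q)
  7. (p -> p)
  8. (p -> q)
  9. (p \/ p)
  10. (p \/ q)
  11. (p /\ p)
  12. (q \/ q)
  13. ~(p -> p)
  14. ~(p \/ p)
  15. ((p -> p) -> q)
  16. ((p -> q) /\ ~p)
  17. ~((p -> p) -> q)
  18. ((p -> q) -> (q \/ q))
  19. ((p -> q) /\ (p -> p))
  20. ((p \/ q) \/ (q -> q))
  21. ((p /\ p) -> (p -> p))
  22. ((q -> p) \/ (q \/ p))
  23. ((q -> q) -> (q -> p))
  24. (p \/ ((p -> q) /\ ~p))
  25. ~(p \/ ((p -> q) /\ ~p))
  26. (~(p \/ ((p -> q) /\ ~p)) /\ p)
  27. ~(~(p \/ ((p -> q) /\ ~p)) /\ p)
  28. (((q -> q) -> (q -> p)) \/ (p \/ q))
  29. (~(p -> p) \/ ((p -> q) /\ (p -> p)))
  30. (((p /\ p) -> (p -> p)) \/ ~(p \/ p))
  31. (((p -> q) -> (q \/ q)) -> ~(p \/ p))
  32. ~(((q -> q) -> (q -> p)) \/ (p \/ q))
  33. ~(((p -> q) -> (q \/ q)) -> ~(p \/ p))
  34. (((q -> p) \/ (q \/ p)) /\ ((p \/ q) \/ (q -> q)))
  35. (~((p -> p) -> q) -> (((q -> p) \/ (q \/ p)) /\ ((p \/ q) \/ (q -> q))))
  36. ((~(p -> p) \/ ((p -> q) /\ (p -> p))) /\ (((p /\ p) -> (p -> p)) \/ ~(p \/ p)))
  37. (~(((p -> q) -> (q \/ q)) -> ~(p \/ p)) -> ~(((q -> q) -> (q -> p)) \/ (p \/ q)))
  38. (((~(p -> p) \/ ((p -> q) /\ (p -> p))) /\ (((p /\ p) -> (p -> p)) \/ ~(p \/ p))) \/ (~((p -> p) -> q) -> (((q -> p) \/ (q \/ p)) /\ ((p \/ q) \/ (q -> q)))))
  39. ((~(((p -> q) -> (q \/ q)) -> ~(p \/ p)) -> ~(((q -> q) -> (q -> p)) \/ (p \/ q))) /\ (((~(p -> p) \/ ((p -> q) /\ (p -> p))) /\ (((p /\ p) -> (p -> p)) \/ ~(p \/ p))) \/ (~((p -> p) -> q) -> (((q -> p) \/ (q \/ p)) /\ ((p \/ q) \/ (q -> q))))))
  40. (~(~(p \/ ((p -> q) /\ ~p)) /\ p) \/ ((~(((p -> q) -> (q \/ q)) -> ~(p \/ p)) -> ~(((q -> q) -> (q -> p)) \/ (p \/ q))) /\ (((~(p -> p) \/ ((p -> q) /\ (p -> p))) /\ (((p /\ p) -> (p -> p)) \/ ~(p \/ p))) \/ (~((p -> p) -> q) -> (((q -> p) \/ (q \/ p)) /\ ((p \/ q) \/ (q -> q)))))))
Total distinct subformulas = 40

40


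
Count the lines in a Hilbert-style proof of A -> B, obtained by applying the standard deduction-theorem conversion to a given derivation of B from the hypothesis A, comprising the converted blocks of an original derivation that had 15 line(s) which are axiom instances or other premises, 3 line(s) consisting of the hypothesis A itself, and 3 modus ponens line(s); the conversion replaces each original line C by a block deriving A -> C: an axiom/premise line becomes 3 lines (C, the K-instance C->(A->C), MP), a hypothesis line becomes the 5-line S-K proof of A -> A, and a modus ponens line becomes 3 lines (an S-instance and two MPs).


Deduction-theorem conversion, block by block:
- 15 axiom/premise lines -> 3 lines each = 45
- 3 hypothesis lines -> 5 lines each (identity proof A->A) = 15
- 3 MP lines -> 3 lines each (S-instance, MP, MP) = 9
Total = 45 + 15 + 9 = 69 lines.

69


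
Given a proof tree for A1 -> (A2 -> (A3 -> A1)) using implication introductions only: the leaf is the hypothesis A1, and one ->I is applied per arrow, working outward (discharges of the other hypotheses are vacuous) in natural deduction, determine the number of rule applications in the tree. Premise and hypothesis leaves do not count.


The formula has 3 arrows (->); its innermost consequent A1 is one of the antecedents,
so the proof starts from the hypothesis leaf A1 (not a rule application) and closes one arrow per ->I.
Building A1 -> (A2 -> (A3 -> A1)) therefore takes 3 nested implication introductions.
Total inference nodes = 3

3


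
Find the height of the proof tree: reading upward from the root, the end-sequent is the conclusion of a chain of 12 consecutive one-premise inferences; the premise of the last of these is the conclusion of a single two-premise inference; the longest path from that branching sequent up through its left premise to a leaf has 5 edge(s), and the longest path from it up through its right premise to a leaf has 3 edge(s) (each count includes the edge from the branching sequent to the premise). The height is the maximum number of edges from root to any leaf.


Longest path through the left premise: 5 edges (measured from the branching sequent)
Longest path through the right premise: 3 edges
Height of the subtree rooted at the branching sequent: max(5, 3) = 5
The branching sequent sits 12 edges above the root (the chain of one-premise inferences), so height = 5 + 12 = 17

17


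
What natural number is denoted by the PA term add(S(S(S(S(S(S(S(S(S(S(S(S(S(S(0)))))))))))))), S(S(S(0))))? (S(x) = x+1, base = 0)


add(S^14(0), S^3(0)):
S^14(0) = 14
S^3(0) = 3
14 + 3 = 17

17


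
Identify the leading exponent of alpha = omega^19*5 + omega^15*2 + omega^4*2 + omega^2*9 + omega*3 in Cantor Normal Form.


CNF: omega^19*5 + omega^15*2 + omega^4*2 + omega^2*9 + omega*3
The leading term is omega^19*5, which has exponent 19.

19


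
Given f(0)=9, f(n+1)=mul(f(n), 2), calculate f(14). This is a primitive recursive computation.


f(0) = 9
f(1) = mul(f(0), 2) = mul(9, 2) = 18
f(2) = mul(f(1), 2) = mul(18, 2) = 36
f(3) = mul(f(2), 2) = mul(36, 2) = 72
f(4) = mul(f(3), 2) = mul(72, 2) = 144
f(5) = mul(f(4), 2) = mul(144, 2) = 288
f(6) = mul(f(5), 2) = mul(288, 2) = 576
f(7) = mul(f(6), 2) = mul(576, 2) = 1152
f(8) = mul(f(7), 2) = mul(1152, 2) = 2304
f(9) = mul(f(8), 2) = mul(2304, 2) = 4608
f(10) = mul(f(9), 2) = mul(4608, 2) = 9216
f(11) = mul(f(10), 2) = mul(9216, 2) = 18432
f(12) = mul(f(11), 2) = mul(18432, 2) = 36864
f(13) = mul(f(12), 2) = mul(36864, 2) = 73728
f(14) = mul(f(13), 2) = mul(73728, 2) = 147456


147456


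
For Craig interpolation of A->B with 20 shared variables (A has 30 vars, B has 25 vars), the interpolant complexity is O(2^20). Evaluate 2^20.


Shared atoms = 20
Craig interpolant size bound = 2^20
= 1048576

1048576


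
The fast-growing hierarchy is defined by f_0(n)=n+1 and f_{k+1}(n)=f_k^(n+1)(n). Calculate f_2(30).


f_2(30) = f_1^31(30)
f_1(m) = 2m + 1.
Iterating: f_1^k(n) = 2^k*(n+1) - 1.
f_2(30) = 2^31*(30+1) - 1 = 2147483648*31 - 1 = 66571993087

66571993087


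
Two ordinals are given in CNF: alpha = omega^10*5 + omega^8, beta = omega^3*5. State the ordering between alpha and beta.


Compare term by term from highest exponent:
alpha = omega^10*5 + omega^8
beta = omega^3*5
Term 1: alpha has omega^10*5, beta has omega^3*5
Term 2: alpha has omega^8*1, beta has omega^0*0
Result: alpha > beta

alpha > beta


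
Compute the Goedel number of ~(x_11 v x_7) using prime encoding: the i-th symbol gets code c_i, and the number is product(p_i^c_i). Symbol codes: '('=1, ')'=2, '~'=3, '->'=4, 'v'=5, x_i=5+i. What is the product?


Formula: ~(x_11 v x_7)
Symbol codes: [3, 1, 16, 5, 12, 2]
Primes: [2, 3, 5, 7, 11, 13]
p_1^3 = 2^3 = 8
p_2^1 = 3^1 = 3
p_3^16 = 5^16 = 152587890625
p_4^5 = 7^5 = 16807
p_5^12 = 11^12 = 3138428376721
p_6^2 = 13^2 = 169
Product = 32645282988119839390869140625000

32645282988119839390869140625000


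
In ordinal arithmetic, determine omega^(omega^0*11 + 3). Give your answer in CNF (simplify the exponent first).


omega^(omega^0*11 + 3):
omega^0 = 1, so the exponent is 11 + 3 = 14 (finite ordinal addition).
Result = omega^14, already a single CNF term.

omega^14


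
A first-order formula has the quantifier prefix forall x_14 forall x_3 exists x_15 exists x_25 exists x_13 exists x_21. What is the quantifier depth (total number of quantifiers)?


Quantifier prefix has 6 quantifier symbols.
Quantifier depth = 6

6


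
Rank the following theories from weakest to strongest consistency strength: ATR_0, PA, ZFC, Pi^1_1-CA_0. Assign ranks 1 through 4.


Ordering by consistency strength:
1. PA
2. ATR_0
3. Pi^1_1-CA_0
4. ZFC


ATR_0=2, PA=1, ZFC=4, Pi^1_1-CA_0=3


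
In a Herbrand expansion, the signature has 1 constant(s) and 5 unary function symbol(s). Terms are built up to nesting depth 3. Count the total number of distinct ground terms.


Herbrand terms by depth:
Depth 0: 1 constants
Depth 1: 5 new terms (running total: 6)
Depth 2: 25 new terms (running total: 31)
Depth 3: 125 new terms (running total: 156)
Total distinct ground terms = 156

156


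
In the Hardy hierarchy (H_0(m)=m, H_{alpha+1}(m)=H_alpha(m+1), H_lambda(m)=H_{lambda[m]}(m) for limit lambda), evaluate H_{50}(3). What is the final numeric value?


H_50(3):
For finite ordinals k, H_k(n) = n + k (each successor step adds 1).
H_50(3) = 3 + 50 = 53

53


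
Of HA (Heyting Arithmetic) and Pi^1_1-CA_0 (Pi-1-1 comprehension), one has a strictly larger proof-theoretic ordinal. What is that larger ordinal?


Proof-theoretic ordinal of HA (Heyting Arithmetic): epsilon_0
Proof-theoretic ordinal of Pi^1_1-CA_0 (Pi-1-1 comprehension): psi_0(Omega_omega)
Comparing: epsilon_0 < psi_0(Omega_omega).
The larger ordinal is psi_0(Omega_omega) (from Pi^1_1-CA_0 (Pi-1-1 comprehension)).

psi_0(Omega_omega)


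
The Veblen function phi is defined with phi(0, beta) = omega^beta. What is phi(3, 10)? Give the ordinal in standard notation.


phi(3, 10):
phi(3, beta) = eta_beta (the beta-th eta number, fixed point of zeta).
phi(3, 10) = eta_10

eta_10


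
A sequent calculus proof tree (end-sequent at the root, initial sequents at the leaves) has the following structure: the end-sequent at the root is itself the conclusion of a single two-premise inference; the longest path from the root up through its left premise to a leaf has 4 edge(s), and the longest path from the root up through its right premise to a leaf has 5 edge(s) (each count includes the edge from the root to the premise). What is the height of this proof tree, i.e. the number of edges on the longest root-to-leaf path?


Longest path through the left premise: 4 edges (measured from the branching sequent)
Longest path through the right premise: 5 edges
Height of the subtree rooted at the branching sequent: max(4, 5) = 5
The branching sequent is the root itself.
Total height = 5

5


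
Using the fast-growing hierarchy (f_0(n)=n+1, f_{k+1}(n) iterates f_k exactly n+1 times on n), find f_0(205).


f_0(205) = 205 + 1 = 206

206


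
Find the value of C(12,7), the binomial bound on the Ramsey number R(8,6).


R(8,6) <= C(8+6-2, 8-1) = C(12, 7)
C(12, 7) = 12! / (7! * 5!)
= 792

792


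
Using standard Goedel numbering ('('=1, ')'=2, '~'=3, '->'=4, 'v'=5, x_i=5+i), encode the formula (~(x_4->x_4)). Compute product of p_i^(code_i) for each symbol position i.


Formula: (~(x_4->x_4))
Symbol codes: [1, 3, 1, 9, 4, 9, 2, 2]
Primes: [2, 3, 5, 7, 11, 13, 17, 19]
p_1^1 = 2^1 = 2
p_2^3 = 3^3 = 27
p_3^1 = 5^1 = 5
p_4^9 = 7^9 = 40353607
p_5^4 = 11^4 = 14641
p_6^9 = 13^9 = 10604499373
p_7^2 = 17^2 = 289
p_8^2 = 19^2 = 361
Product = 176486739713597209702367892330

176486739713597209702367892330


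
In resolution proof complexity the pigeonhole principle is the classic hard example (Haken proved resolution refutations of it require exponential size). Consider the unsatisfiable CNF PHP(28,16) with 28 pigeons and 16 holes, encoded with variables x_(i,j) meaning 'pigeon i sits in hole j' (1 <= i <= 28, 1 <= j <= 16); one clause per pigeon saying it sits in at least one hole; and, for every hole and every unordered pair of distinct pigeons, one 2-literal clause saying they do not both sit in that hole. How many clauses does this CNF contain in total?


PHP(28,16): 28 pigeons, 16 holes, 28*16 = 448 variables.
- pigeon clauses: one per pigeon -> 28 clauses
- hole clauses: 16 holes * C(28,2) = 16 * 378 -> 6048 clauses
Total clauses = 28 + 6048 = 6076

6076


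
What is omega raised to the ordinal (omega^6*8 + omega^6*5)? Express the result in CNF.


omega^(omega^6*8 + omega^6*5):
Both terms of the exponent have the same exponent 6, so they merge: omega^6*8 + omega^6*5 = omega^6*(8+5) = omega^6*13.
omega raised to a CNF ordinal is a single CNF term: Result = omega^(omega^6*13)

omega^(omega^6*13)


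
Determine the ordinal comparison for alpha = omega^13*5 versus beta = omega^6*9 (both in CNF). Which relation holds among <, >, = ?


Compare term by term from highest exponent:
alpha = omega^13*5
beta = omega^6*9
Term 1: alpha has omega^13*5, beta has omega^6*9
Result: alpha > beta

alpha > beta


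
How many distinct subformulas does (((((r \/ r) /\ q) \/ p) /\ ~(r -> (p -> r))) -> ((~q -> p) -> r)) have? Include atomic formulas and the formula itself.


Formula: (((((r \/ r) /\ q) \/ p) /\ ~(r -> (p -> r))) -> ((~q -> p) -> r))
Subformulas found:
  1. q
  2. r
  3. p
  4. ~q
  5. (r \/ r)
  6. (p -> r)
  7. (~q -> p)
  8. (r -> (p -> r))
  9. ((r \/ r) /\ q)
  10. ((~q -> p) -> r)
  11. ~(r -> (p -> r))
  12. (((r \/ r) /\ q) \/ p)
  13. ((((r \/ r) /\ q) \/ p) /\ ~(r -> (p -> r)))
  14. (((((r \/ r) /\ q) \/ p) /\ ~(r -> (p -> r))) -> ((~q -> p) -> r))
Total distinct subformulas = 14

14


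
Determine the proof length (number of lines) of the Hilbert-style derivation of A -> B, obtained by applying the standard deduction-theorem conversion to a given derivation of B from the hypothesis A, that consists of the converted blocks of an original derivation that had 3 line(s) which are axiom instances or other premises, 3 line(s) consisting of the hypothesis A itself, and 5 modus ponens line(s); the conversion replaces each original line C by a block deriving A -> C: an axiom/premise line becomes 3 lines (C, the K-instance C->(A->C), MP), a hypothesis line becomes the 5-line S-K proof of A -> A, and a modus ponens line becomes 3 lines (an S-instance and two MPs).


Deduction-theorem conversion, block by block:
- 3 axiom/premise lines -> 3 lines each = 9
- 3 hypothesis lines -> 5 lines each (identity proof A->A) = 15
- 5 MP lines -> 3 lines each (S-instance, MP, MP) = 15
Total = 9 + 15 + 15 = 39 lines.

39


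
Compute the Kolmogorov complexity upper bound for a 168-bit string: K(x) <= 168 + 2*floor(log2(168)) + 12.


floor(log2(168)) = 7
2 * 7 = 14
K(x) <= 168 + 14 + 12 = 194

194


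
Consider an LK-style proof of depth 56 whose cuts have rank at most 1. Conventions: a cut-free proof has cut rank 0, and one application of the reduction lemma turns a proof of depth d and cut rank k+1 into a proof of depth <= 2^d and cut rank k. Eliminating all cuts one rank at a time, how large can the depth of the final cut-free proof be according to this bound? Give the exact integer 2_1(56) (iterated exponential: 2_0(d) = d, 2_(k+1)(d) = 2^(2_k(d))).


Each rank reduction sends depth d to at most 2^d; cut rank r needs r reductions.
2_0(56) = 56
2_1(56) = 2^56 = 72057594037927936
Cut-free depth bound = 72057594037927936

72057594037927936


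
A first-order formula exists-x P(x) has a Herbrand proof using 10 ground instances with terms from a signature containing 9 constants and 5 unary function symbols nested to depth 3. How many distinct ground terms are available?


Herbrand terms by depth:
Depth 0: 9 constants
Depth 1: 45 new terms (running total: 54)
Depth 2: 225 new terms (running total: 279)
Depth 3: 1125 new terms (running total: 1404)
Total distinct ground terms = 1404

1404


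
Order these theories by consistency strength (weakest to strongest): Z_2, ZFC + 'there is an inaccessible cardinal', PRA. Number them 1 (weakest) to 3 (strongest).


Ordering by consistency strength:
1. PRA
2. Z_2
3. ZFC + 'there is an inaccessible cardinal'


Z_2=2, ZFC + 'there is an inaccessible cardinal'=3, PRA=1


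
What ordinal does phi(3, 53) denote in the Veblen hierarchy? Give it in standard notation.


phi(3, 53):
phi(3, beta) = eta_beta (the beta-th eta number, fixed point of zeta).
phi(3, 53) = eta_53

eta_53


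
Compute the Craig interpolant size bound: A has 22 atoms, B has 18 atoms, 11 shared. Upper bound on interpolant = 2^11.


Shared atoms = 11
Craig interpolant size bound = 2^11
= 2048

2048


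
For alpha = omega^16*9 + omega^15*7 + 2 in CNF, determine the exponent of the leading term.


CNF: omega^16*9 + omega^15*7 + 2
The leading term is omega^16*9, which has exponent 16.

16


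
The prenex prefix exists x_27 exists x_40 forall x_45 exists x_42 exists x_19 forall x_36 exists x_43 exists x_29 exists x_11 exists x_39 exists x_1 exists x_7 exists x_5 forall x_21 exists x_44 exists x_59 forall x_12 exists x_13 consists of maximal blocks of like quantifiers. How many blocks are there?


Alternations = 8.
Blocks = alternations + 1 = 9

9


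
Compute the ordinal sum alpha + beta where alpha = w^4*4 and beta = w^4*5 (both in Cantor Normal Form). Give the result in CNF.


Ordinal addition w^4*4 + w^4*5:
Both terms have the same exponent 4.
w^e*c + w^e*d = w^e*(c+d).
Result = w^4*(4+5) = w^4*9

w^4*9


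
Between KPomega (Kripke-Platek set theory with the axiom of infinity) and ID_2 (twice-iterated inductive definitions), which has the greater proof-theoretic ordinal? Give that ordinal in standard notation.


Proof-theoretic ordinal of KPomega (Kripke-Platek set theory with the axiom of infinity): psi_0(epsilon_{Omega+1})
Proof-theoretic ordinal of ID_2 (twice-iterated inductive definitions): psi_0(epsilon_{Omega_2+1})
Comparing: psi_0(epsilon_{Omega+1}) < psi_0(epsilon_{Omega_2+1}).
The larger ordinal is psi_0(epsilon_{Omega_2+1}) (from ID_2 (twice-iterated inductive definitions)).

psi_0(epsilon_{Omega_2+1})


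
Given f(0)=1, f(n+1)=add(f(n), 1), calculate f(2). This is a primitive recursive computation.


f(0) = 1
f(1) = add(f(0), 1) = add(1, 1) = 2
f(2) = add(f(1), 1) = add(2, 1) = 3


3


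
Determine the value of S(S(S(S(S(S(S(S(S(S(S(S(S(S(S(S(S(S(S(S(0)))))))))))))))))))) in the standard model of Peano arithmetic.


Counting successors applied to 0:
20 applications of S to 0 = 20

20


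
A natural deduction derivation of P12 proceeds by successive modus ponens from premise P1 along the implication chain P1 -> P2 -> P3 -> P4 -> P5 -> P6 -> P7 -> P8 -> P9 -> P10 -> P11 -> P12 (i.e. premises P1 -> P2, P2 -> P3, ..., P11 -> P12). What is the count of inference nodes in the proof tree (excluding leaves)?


We have a chain: P1 -> P2 -> P3 -> P4 -> P5 -> P6 -> P7 -> P8 -> P9 -> P10 -> P11 -> P12.
Each modus ponens application produces the next variable.
The chain has 12 propositions, so 12-1 = 11 modus ponens steps.
Total inference nodes = 11

11


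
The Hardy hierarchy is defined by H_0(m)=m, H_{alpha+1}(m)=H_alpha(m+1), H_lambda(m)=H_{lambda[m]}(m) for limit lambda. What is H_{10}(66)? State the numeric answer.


H_10(66):
For finite ordinals k, H_k(n) = n + k (each successor step adds 1).
H_10(66) = 66 + 10 = 76

76


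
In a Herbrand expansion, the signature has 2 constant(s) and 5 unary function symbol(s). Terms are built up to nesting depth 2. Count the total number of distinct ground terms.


Herbrand terms by depth:
Depth 0: 2 constants
Depth 1: 10 new terms (running total: 12)
Depth 2: 50 new terms (running total: 62)
Total distinct ground terms = 62

62


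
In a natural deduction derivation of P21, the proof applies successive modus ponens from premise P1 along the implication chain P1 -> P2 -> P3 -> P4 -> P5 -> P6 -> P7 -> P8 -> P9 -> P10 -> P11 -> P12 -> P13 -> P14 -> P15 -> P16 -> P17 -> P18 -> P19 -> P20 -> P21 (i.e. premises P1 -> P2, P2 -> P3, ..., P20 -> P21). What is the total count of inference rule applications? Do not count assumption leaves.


We have a chain: P1 -> P2 -> P3 -> P4 -> P5 -> P6 -> P7 -> P8 -> P9 -> P10 -> P11 -> P12 -> P13 -> P14 -> P15 -> P16 -> P17 -> P18 -> P19 -> P20 -> P21.
Each modus ponens application produces the next variable.
The chain has 21 propositions, so 21-1 = 20 modus ponens steps.
Total inference nodes = 20

20


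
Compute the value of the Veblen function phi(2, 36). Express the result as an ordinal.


phi(2, 36):
phi(2, beta) = zeta_beta (the beta-th zeta number, fixed point of epsilon).
phi(2, 36) = zeta_36

zeta_36


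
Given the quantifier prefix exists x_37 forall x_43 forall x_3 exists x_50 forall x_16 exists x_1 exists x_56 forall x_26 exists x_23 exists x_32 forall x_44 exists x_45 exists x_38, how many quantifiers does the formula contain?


Quantifier prefix has 13 quantifier symbols.
Quantifier depth = 13

13


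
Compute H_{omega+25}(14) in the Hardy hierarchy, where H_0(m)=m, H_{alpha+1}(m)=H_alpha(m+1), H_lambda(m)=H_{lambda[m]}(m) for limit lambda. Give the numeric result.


H_{omega+25}(14):
Unwind the 25 successor steps: H_{omega+25}(14) = H_omega(14+25) = H_omega(39).
H_omega(m) = H_m(m) = m + m = 2m.
Result = 2 * 39 = 78

78


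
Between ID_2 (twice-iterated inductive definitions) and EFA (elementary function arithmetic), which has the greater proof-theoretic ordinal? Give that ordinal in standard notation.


Proof-theoretic ordinal of ID_2 (twice-iterated inductive definitions): psi_0(epsilon_{Omega_2+1})
Proof-theoretic ordinal of EFA (elementary function arithmetic): omega^3
Comparing: omega^3 < psi_0(epsilon_{Omega_2+1}).
The larger ordinal is psi_0(epsilon_{Omega_2+1}) (from ID_2 (twice-iterated inductive definitions)).

psi_0(epsilon_{Omega_2+1})


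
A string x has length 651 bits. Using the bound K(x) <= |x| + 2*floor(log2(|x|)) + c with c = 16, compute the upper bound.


floor(log2(651)) = 9
2 * 9 = 18
K(x) <= 651 + 18 + 16 = 685

685


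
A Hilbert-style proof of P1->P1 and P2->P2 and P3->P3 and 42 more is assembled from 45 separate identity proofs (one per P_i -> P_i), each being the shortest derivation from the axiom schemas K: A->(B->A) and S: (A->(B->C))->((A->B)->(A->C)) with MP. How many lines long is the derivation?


The shortest proof of A->A from K and S in the Hilbert calculus has exactly 5 lines:
(1) K instance A->((A->A)->A), (2) S instance, (3) MP on 1,2, (4) K instance A->(A->A), (5) MP on 3,4.
For 45 independent identities: 45 * 5 = 225 lines total.

225


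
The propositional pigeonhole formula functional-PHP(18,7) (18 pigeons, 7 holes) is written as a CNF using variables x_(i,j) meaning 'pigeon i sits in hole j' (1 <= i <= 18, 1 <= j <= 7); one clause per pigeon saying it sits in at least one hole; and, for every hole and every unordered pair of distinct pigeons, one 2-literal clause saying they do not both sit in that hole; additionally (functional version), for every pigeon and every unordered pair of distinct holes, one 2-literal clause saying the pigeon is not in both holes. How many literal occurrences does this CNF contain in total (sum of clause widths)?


functional-PHP(18,7): 18 pigeons, 7 holes, 18*7 = 126 variables.
- pigeon clauses: one per pigeon -> 18 clauses of width 7 -> 126 literals
- hole clauses: 7 holes * C(18,2) = 7 * 153 -> 1071 clauses of width 2 -> 2142 literals
- functional clauses: 18 pigeons * C(7,2) = 18 * 21 -> 378 clauses of width 2 -> 756 literals
Total literal occurrences = 126 + 2142 + 756 = 3024

3024


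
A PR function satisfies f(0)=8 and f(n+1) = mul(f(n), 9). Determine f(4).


f(0) = 8
f(1) = mul(f(0), 9) = mul(8, 9) = 72
f(2) = mul(f(1), 9) = mul(72, 9) = 648
f(3) = mul(f(2), 9) = mul(648, 9) = 5832
f(4) = mul(f(3), 9) = mul(5832, 9) = 52488


52488


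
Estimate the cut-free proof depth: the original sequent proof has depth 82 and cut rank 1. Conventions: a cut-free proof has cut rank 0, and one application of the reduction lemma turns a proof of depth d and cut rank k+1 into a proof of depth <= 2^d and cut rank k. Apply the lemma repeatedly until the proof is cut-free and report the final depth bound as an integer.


Each rank reduction sends depth d to at most 2^d; cut rank r needs r reductions.
2_0(82) = 82
2_1(82) = 2^82 = 4835703278458516698824704
Cut-free depth bound = 4835703278458516698824704

4835703278458516698824704


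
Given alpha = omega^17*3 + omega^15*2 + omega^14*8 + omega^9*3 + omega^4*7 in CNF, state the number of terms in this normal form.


CNF: omega^17*3 + omega^15*2 + omega^14*8 + omega^9*3 + omega^4*7
Count the summands separated by '+':
  term 1: omega^17*3
  term 2: omega^15*2
  term 3: omega^14*8
  term 4: omega^9*3
  term 5: omega^4*7
Total terms = 5

5


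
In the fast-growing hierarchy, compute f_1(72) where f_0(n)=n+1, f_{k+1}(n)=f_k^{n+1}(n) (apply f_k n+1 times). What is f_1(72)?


f_1(72) = f_0^73(72)
f_0 adds 1 each time, applied 73 times.
f_1(72) = 72 + 73 = 145

145


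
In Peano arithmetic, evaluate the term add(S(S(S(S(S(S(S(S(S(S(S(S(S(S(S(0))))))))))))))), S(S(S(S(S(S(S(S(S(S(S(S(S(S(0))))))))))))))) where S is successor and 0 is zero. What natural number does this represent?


add(S^15(0), S^14(0)):
S^15(0) = 15
S^14(0) = 14
15 + 14 = 29

29


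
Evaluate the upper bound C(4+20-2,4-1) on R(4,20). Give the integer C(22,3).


R(4,20) <= C(4+20-2, 4-1) = C(22, 3)
C(22, 3) = 22! / (3! * 19!)
= 1540

1540


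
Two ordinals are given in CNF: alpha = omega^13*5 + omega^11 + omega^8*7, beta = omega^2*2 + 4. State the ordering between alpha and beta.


Compare term by term from highest exponent:
alpha = omega^13*5 + omega^11 + omega^8*7
beta = omega^2*2 + 4
Term 1: alpha has omega^13*5, beta has omega^2*2
Term 2: alpha has omega^11*1, beta has omega^0*4
Term 3: alpha has omega^8*7, beta has omega^0*0
Result: alpha > beta

alpha > beta


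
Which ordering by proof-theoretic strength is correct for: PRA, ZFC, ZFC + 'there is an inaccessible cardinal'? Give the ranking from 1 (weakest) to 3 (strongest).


Ordering by consistency strength:
1. PRA
2. ZFC
3. ZFC + 'there is an inaccessible cardinal'


PRA=1, ZFC=2, ZFC + 'there is an inaccessible cardinal'=3


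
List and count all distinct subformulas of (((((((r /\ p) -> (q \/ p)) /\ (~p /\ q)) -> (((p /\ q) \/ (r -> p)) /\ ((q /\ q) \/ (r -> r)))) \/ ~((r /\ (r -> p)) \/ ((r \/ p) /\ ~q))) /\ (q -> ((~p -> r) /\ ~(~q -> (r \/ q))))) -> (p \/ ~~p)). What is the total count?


Formula: (((((((r /\ p) -> (q \/ p)) /\ (~p /\ q)) -> (((p /\ q) \/ (r -> p)) /\ ((q /\ q) \/ (r -> r)))) \/ ~((r /\ (r -> p)) \/ ((r \/ p) /\ ~q))) /\ (q -> ((~p -> r) /\ ~(~q -> (r \/ q))))) -> (p \/ ~~p))
Subformulas found:
  1. r
  2. p
  3. q
  4. ~p
  5. ~q
  6. ~~p
  7. (q \/ p)
  8. (r /\ p)
  9. (p /\ q)
  10. (r -> p)
  11. (q /\ q)
  12. (r -> r)
  13. (r \/ p)
  14. (r \/ q)
  15. (~p /\ q)
  16. (~p -> r)
  17. (p \/ ~~p)
  18. (r /\ (r -> p))
  19. (~q -> (r \/ q))
  20. ((r \/ p) /\ ~q)
  21. ~(~q -> (r \/ q))
  22. ((q /\ q) \/ (r -> r))
  23. ((r /\ p) -> (q \/ p))
  24. ((p /\ q) \/ (r -> p))
  25. ((~p -> r) /\ ~(~q -> (r \/ q)))
  26. (((r /\ p) -> (q \/ p)) /\ (~p /\ q))
  27. ((r /\ (r -> p)) \/ ((r \/ p) /\ ~q))
  28. ~((r /\ (r -> p)) \/ ((r \/ p) /\ ~q))
  29. (q -> ((~p -> r) /\ ~(~q -> (r \/ q))))
  30. (((p /\ q) \/ (r -> p)) /\ ((q /\ q) \/ (r -> r)))
  31. ((((r /\ p) -> (q \/ p)) /\ (~p /\ q)) -> (((p /\ q) \/ (r -> p)) /\ ((q /\ q) \/ (r -> r))))
  32. (((((r /\ p) -> (q \/ p)) /\ (~p /\ q)) -> (((p /\ q) \/ (r -> p)) /\ ((q /\ q) \/ (r -> r)))) \/ ~((r /\ (r -> p)) \/ ((r \/ p) /\ ~q)))
  33. ((((((r /\ p) -> (q \/ p)) /\ (~p /\ q)) -> (((p /\ q) \/ (r -> p)) /\ ((q /\ q) \/ (r -> r)))) \/ ~((r /\ (r -> p)) \/ ((r \/ p) /\ ~q))) /\ (q -> ((~p -> r) /\ ~(~q -> (r \/ q)))))
  34. (((((((r /\ p) -> (q \/ p)) /\ (~p /\ q)) -> (((p /\ q) \/ (r -> p)) /\ ((q /\ q) \/ (r -> r)))) \/ ~((r /\ (r -> p)) \/ ((r \/ p) /\ ~q))) /\ (q -> ((~p -> r) /\ ~(~q -> (r \/ q))))) -> (p \/ ~~p))
Total distinct subformulas = 34

34


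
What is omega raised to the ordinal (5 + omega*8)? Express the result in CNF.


omega^(5 + omega*8):
In ordinal addition a term is absorbed by a following term of strictly larger exponent: 0 < 1, so 5 + omega*8 = omega*8.
omega raised to a CNF ordinal is a single CNF term: Result = omega^(omega*8)

omega^(omega*8)


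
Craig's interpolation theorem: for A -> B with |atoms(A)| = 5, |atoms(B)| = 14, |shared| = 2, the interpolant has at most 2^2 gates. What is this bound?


Shared atoms = 2
Craig interpolant size bound = 2^2
= 4

4


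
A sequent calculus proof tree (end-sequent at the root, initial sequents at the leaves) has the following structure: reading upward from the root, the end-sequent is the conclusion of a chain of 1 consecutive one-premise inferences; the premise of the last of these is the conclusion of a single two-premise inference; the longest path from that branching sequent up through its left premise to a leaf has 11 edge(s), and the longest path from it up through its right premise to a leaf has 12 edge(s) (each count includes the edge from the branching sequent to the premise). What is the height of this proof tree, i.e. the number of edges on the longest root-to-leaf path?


Longest path through the left premise: 11 edges (measured from the branching sequent)
Longest path through the right premise: 12 edges
Height of the subtree rooted at the branching sequent: max(11, 12) = 12
The branching sequent sits 1 edges above the root (the chain of one-premise inferences), so height = 12 + 1 = 13

13


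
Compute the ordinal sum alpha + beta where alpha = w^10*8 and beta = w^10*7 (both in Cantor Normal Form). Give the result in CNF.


Ordinal addition w^10*8 + w^10*7:
Both terms have the same exponent 10.
w^e*c + w^e*d = w^e*(c+d).
Result = w^10*(8+7) = w^10*15

w^10*15


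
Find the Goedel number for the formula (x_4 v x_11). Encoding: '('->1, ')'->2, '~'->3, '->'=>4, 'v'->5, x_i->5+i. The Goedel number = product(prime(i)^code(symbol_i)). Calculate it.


Formula: (x_4 v x_11)
Symbol codes: [1, 9, 5, 16, 2]
Primes: [2, 3, 5, 7, 11]
p_1^1 = 2^1 = 2
p_2^9 = 3^9 = 19683
p_3^5 = 5^5 = 3125
p_4^16 = 7^16 = 33232930569601
p_5^2 = 11^2 = 121
Product = 494681102878601465268750

494681102878601465268750
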